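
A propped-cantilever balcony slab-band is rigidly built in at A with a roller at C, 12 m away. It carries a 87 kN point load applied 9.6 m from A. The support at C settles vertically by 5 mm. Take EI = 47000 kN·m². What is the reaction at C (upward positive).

R_C = 60.84 kN

Choose R_C as the redundant. The primary structure is the cantilever fixed at A.
Free-end deflection of the primary structure under the applied loading (downward +):
  point load 87 at a = 9.6: Pa²(3L − a)/(6EI) = 35279/EI
Tip deflection under a unit load at C: L³/(3EI) = 576/EI.
With EI = 47000 kN·m²: δ_0 = 0.75061 m and δ_{CC} = 0.012255 m/kN.
Compatibility — the beam at C must follow the support down by 0.005 m: δ_0 − R_C·δ_{CC} = 0.005, so R_C = (0.75061 − 0.005)/0.012255 = 60.84 kN.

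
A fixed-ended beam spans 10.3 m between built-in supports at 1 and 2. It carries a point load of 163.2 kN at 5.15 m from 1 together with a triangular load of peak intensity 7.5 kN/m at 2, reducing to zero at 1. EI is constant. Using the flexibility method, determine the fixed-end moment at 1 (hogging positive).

M_1 = 236.6 kN·m

Release both end moments; the primary structure is a simply-supported span 12 with redundants M_1 and M_2.
End rotations of the released simple span under the applied load (×1/EI):
  at 1: point load 163.2 at a = 5.15: Pab(L + b)/(6LEI) = 1082/EI
  at 2: point load 163.2 at a = 5.15: Pab(L + a)/(6LEI) = 1082/EI
  at 1: triangular load, peak 7.5: 7w₀L³/(360EI) = 159.4/EI
  at 2: triangular load, peak 7.5: w₀L³/(45EI) = 182.1/EI
  θ_10 = 1241/EI,  θ_20 = 1264/EI
Flexibility coefficients: a unit moment at one end gives L/(3EI) there and L/(6EI) at the far end, so f₁₁ = f₂₂ = 3.433/EI and f₁₂ = f₂₁ = 1.717/EI.
Compatibility — zero rotation at each built-in end:
  3.433 M_1 + 1.717 M_2 = 1241
  1.717 M_1 + 3.433 M_2 = 1264
Solving the pair gives M_1 = 236.6 kN·m and M_2 = 249.9 kN·m (hogging).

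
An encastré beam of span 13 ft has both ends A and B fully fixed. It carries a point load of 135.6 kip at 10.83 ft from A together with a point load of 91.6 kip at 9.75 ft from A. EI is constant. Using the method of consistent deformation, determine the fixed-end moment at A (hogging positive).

M_A = 96.74 kip·ft

Take the two fixed-end moments M_A, M_B as redundants; the released structure is the simple span AB.
Simple-span end rotations at A and B under the given loads:
  at A: point load 135.6 at a = 10.83: Pab(L + b)/(6LEI) = 619.8/EI
  at B: point load 135.6 at a = 10.83: Pab(L + a)/(6LEI) = 973.6/EI
  at A: point load 91.6 at a = 9.75: Pab(L + b)/(6LEI) = 604.7/EI
  at B: point load 91.6 at a = 9.75: Pab(L + a)/(6LEI) = 846.6/EI
  θ_A0 = 1224/EI,  θ_B0 = 1820/EI
Flexibility coefficients: a unit moment at one end gives L/(3EI) there and L/(6EI) at the far end, so f₁₁ = f₂₂ = 4.333/EI and f₁₂ = f₂₁ = 2.167/EI.
Compatibility — zero rotation at each built-in end:
  4.333 M_A + 2.167 M_B = 1224
  2.167 M_A + 4.333 M_B = 1820
Solving the pair gives M_A = 96.74 kip·ft and M_B = 371.7 kip·ft (hogging).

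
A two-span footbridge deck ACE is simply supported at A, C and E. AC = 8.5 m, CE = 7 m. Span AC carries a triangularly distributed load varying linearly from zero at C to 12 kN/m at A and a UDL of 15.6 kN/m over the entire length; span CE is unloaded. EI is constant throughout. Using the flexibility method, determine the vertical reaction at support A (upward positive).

R_A = 87.95 kN

Take M_C as the redundant. Released structure: two simple spans AC and CE with a hinge at C.
Rotations at C on the released spans (each span's end-slope, ×1/EI):
  span AC: triangular load, peak 12: 7w₀L³/(360EI) = 143.3/EI
  span AC: UDL 15.6: wL³/(24EI) = 399.2/EI
  relative rotation θ_0 = (542.5 + 0)/EI = 542.5/EI
A unit hogging moment at C produces rotation L₁/(3EI) + L₂/(3EI) = 5.167/EI.
Slope continuity at C: θ_0 = M_C·5.167/EI, so M_C = 542.5/5.167 = 105 kN·m (hogging).
Span AC, ΣM about A with M_C applied at C: R_C^{AC}·8.5 = 708 + 105, so R_C^{AC} = 95.65 kN and R_A = 183.6 − 95.65 = 87.95 kN.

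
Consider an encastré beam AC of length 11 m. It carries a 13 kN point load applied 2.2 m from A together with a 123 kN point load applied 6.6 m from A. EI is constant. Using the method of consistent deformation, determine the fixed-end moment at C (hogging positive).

M_C = 199.4 kN·m

Release both end moments; the primary structure is a simply-supported span AC with redundants M_A and M_C.
Simple-span end rotations at A and C under the given loads:
  at A: point load 13 at a = 2.2: Pab(L + b)/(6LEI) = 75.5/EI
  at C: point load 13 at a = 2.2: Pab(L + a)/(6LEI) = 50.34/EI
  at A: point load 123 at a = 6.6: Pab(L + b)/(6LEI) = 833.4/EI
  at C: point load 123 at a = 6.6: Pab(L + a)/(6LEI) = 952.5/EI
  θ_A0 = 909/EI,  θ_C0 = 1003/EI
Flexibility coefficients: a unit moment at one end gives L/(3EI) there and L/(6EI) at the far end, so f₁₁ = f₂₂ = 3.667/EI and f₁₂ = f₂₁ = 1.833/EI.
Compatibility — zero rotation at each built-in end:
  3.667 M_A + 1.833 M_C = 909
  1.833 M_A + 3.667 M_C = 1003
Solving the pair gives M_A = 148.2 kN·m and M_C = 199.4 kN·m (hogging).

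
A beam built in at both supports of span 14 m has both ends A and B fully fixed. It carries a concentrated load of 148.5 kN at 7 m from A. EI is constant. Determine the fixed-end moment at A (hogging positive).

Release both end moments; the primary structure is a simply-supported span AB with redundants M_A and M_B.
Simple-span end rotations at A and B under the given loads:
  at A: point load 148.5 at a = 7: Pab(L + b)/(6LEI) = 1819/EI
  at B: point load 148.5 at a = 7: Pab(L + a)/(6LEI) = 1819/EI
  θ_A0 = 1819/EI,  θ_B0 = 1819/EI
Flexibility coefficients: a unit moment at one end gives L/(3EI) there and L/(6EI) at the far end, so f₁₁ = f₂₂ = 4.667/EI and f₁₂ = f₂₁ = 2.333/EI.
Compatibility — zero rotation at each built-in end:
  4.667 M_A + 2.333 M_B = 1819
  2.333 M_A + 4.667 M_B = 1819
Solving the pair gives M_A = 259.9 kN·m and M_B = 259.9 kN·m (hogging).

M_A = 259.9 kN·m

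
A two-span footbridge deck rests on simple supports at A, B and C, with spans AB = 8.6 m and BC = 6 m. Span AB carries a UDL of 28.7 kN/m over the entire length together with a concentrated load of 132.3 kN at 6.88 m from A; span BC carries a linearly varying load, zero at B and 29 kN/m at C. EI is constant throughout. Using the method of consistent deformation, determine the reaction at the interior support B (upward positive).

Take M_B as the redundant. Released structure: two simple spans AB and BC with a hinge at B.
Discontinuity in slope at B on the released structure — sum the simple-span end rotations:
  span AB: UDL 28.7: wL³/(24EI) = 760.6/EI
  span AB: point load 132.3 at a = 6.88: Pab(L + a)/(6LEI) = 469.7/EI
  span BC: triangular load, peak 29: 7w₀L³/(360EI) = 121.8/EI
  relative rotation θ_0 = (1230 + 121.8)/EI = 1352/EI
A unit hogging moment at B produces rotation L₁/(3EI) + L₂/(3EI) = 4.867/EI.
Slope continuity at B: θ_0 = M_B·4.867/EI, so M_B = 1352/4.867 = 277.8 kN·m (hogging).
Span AB, ΣM about A with M_B applied at B: R_B^{AB}·8.6 = 1972 + 277.8, so R_B^{AB} = 261.6 kN and R_A = 379.1 − 261.6 = 117.6 kN.
Span BC, ΣM about C: R_B^{BC}·6 = 174 + 277.8, so R_B^{BC} = 75.3 kN and R_C = 87 − 75.3 = 11.7 kN.
R_B = 261.6 + 75.3 = 336.9 kN.

R_B = 336.9 kN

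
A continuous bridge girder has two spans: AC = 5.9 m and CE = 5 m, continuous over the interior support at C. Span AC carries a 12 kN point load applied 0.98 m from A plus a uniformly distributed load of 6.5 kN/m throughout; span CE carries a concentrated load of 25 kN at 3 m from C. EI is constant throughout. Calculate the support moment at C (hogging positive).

Release continuity at C by inserting a hinge; the redundant is the internal moment M_C. The primary structure is two simply-supported spans AC and CE.
Rotations at C on the released spans (each span's end-slope, ×1/EI):
  span AC: point load 12 at a = 0.98: Pab(L + a)/(6LEI) = 11.24/EI
  span AC: UDL 6.5: wL³/(24EI) = 55.62/EI
  span CE: point load 25 at a = 3: Pab(L + b)/(6LEI) = 35/EI
  relative rotation θ_0 = (66.87 + 35)/EI = 101.9/EI
A unit hogging moment at C produces rotation L₁/(3EI) + L₂/(3EI) = 3.633/EI.
Slope continuity at C: θ_0 = M_C·3.633/EI, so M_C = 101.9/3.633 = 28.04 kN·m (hogging).

M_C = 28.04 kN·m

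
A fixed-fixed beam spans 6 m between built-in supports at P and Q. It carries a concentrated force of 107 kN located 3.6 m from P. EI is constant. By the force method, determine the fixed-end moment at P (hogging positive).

Take the two fixed-end moments M_P, M_Q as redundants; the released structure is the simple span PQ.
Simple-span end rotations at P and Q under the given loads:
  at P: point load 107 at a = 3.6: Pab(L + b)/(6LEI) = 215.7/EI
  at Q: point load 107 at a = 3.6: Pab(L + a)/(6LEI) = 246.5/EI
  θ_P0 = 215.7/EI,  θ_Q0 = 246.5/EI
Flexibility coefficients: a unit moment at one end gives L/(3EI) there and L/(6EI) at the far end, so f₁₁ = f₂₂ = 2/EI and f₁₂ = f₂₁ = 1/EI.
Compatibility — zero rotation at each built-in end:
  2 M_P + 1 M_Q = 215.7
  1 M_P + 2 M_Q = 246.5
Solving the pair gives M_P = 61.63 kN·m and M_Q = 92.45 kN·m (hogging).

M_P = 61.63 kN·m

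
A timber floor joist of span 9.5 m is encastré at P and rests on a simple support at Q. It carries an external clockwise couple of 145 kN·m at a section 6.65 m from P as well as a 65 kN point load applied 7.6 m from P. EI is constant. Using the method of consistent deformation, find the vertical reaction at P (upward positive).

R_P = -1.594 kN

Release the roller at Q. Primary structure: cantilever fixed at P.
Deflection at Q on the released cantilever, summing each load's contribution:
  clockwise couple 145 at a = 6.65: M₀a(2L − a)/(2EI) = 5954/EI
  point load 65 at a = 7.6: Pa²(3L − a)/(6EI) = 13078/EI
  δ_0 = 19032/EI
Flexibility coefficient — unit upward force at Q: δ_{QQ} = L³/(3EI) = 285.8/EI.
Compatibility at Q: δ_0 − R_Q·δ_{QQ} = 0, so R_Q = 19032/285.8 = 66.59 kN.
Vertical equilibrium: R_P = ΣP − R_Q = 65 − 66.59 = -1.594 kN.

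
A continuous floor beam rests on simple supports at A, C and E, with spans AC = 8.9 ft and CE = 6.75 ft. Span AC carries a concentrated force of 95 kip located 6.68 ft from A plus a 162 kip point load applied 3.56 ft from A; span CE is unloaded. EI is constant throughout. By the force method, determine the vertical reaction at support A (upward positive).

Take M_C as the redundant. Released structure: two simple spans AC and CE with a hinge at C.
Rotations at C on the released spans (each span's end-slope, ×1/EI):
  span AC: point load 95 at a = 6.68: Pab(L + a)/(6LEI) = 411/EI
  span AC: point load 162 at a = 3.56: Pab(L + a)/(6LEI) = 718.6/EI
  relative rotation θ_0 = (1130 + 0)/EI = 1130/EI
A unit hogging moment at C produces rotation L₁/(3EI) + L₂/(3EI) = 5.217/EI.
Compatibility: M_C·(L₁+L₂)/(3EI) = θ_0, giving M_C = 216.5 kip·ft (hogging).
Span AC, ΣM about A with M_C applied at C: R_C^{AC}·8.9 = 1211 + 216.5, so R_C^{AC} = 160.4 kip and R_A = 257 − 160.4 = 96.57 kip.

R_A = 96.57 kip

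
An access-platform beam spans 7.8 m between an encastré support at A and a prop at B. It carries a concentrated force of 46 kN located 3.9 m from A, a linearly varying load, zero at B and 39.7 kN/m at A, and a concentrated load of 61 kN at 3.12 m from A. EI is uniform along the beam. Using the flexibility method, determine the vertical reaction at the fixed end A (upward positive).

Take the reaction at B as the redundant and release it; the primary structure is a cantilever fixed at A.
Deflection at B on the released cantilever, summing each load's contribution:
  point load 46 at a = 3.9: Pa²(3L − a)/(6EI) = 2274/EI
  triangular load, peak 39.7 at the fixed end: w₀L⁴/(30EI) = 4898/EI
  point load 61 at a = 3.12: Pa²(3L − a)/(6EI) = 2007/EI
  δ_0 = 9179/EI
Flexibility coefficient — unit upward force at B: δ_{BB} = L³/(3EI) = 158.2/EI.
The prop prevents deflection at B: R_B = δ_0/δ_{BB} = 9179/158.2 = 58.03 kN.
Vertical equilibrium: R_A = ΣP − R_B = 261.8 − 58.03 = 203.8 kN.

R_A = 203.8 kN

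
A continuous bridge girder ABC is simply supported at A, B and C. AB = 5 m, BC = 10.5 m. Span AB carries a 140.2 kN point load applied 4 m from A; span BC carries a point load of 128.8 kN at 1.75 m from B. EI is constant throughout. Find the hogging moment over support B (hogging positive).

M_B = 149.2 kN·m

Take M_B as the redundant. Released structure: two simple spans AB and BC with a hinge at B.
Rotations at B on the released spans (each span's end-slope, ×1/EI):
  span AB: point load 140.2 at a = 4: Pab(L + a)/(6LEI) = 168.2/EI
  span BC: point load 128.8 at a = 1.75: Pab(L + b)/(6LEI) = 602.6/EI
  relative rotation θ_0 = (168.2 + 602.6)/EI = 770.9/EI
A unit hogging moment at B produces rotation L₁/(3EI) + L₂/(3EI) = 5.167/EI.
Compatibility: M_B·(L₁+L₂)/(3EI) = θ_0, giving M_B = 149.2 kN·m (hogging).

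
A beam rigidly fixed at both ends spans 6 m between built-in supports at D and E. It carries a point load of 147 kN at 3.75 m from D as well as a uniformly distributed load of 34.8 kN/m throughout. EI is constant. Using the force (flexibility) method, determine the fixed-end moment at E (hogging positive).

Take the two fixed-end moments M_D, M_E as redundants; the released structure is the simple span DE.
On the primary (simply-supported) span, the end slopes from the loading are:
  at D: point load 147 at a = 3.75: Pab(L + b)/(6LEI) = 284.2/EI
  at E: point load 147 at a = 3.75: Pab(L + a)/(6LEI) = 335.9/EI
  at D: UDL 34.8: wL³/(24EI) = 313.2/EI
  at E: UDL 34.8: wL³/(24EI) = 313.2/EI
  θ_D0 = 597.4/EI,  θ_E0 = 649.1/EI
Flexibility coefficients: a unit moment at one end gives L/(3EI) there and L/(6EI) at the far end, so f₁₁ = f₂₂ = 2/EI and f₁₂ = f₂₁ = 1/EI.
Compatibility — zero rotation at each built-in end:
  2 M_D + 1 M_E = 597.4
  1 M_D + 2 M_E = 649.1
Solving the pair gives M_D = 181.9 kN·m and M_E = 233.6 kN·m (hogging).

M_E = 233.6 kN·m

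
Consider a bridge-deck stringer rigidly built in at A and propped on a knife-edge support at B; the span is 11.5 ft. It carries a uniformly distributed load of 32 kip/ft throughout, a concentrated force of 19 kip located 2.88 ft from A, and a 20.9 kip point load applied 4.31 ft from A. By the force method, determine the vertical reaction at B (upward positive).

R_B = 143.5 kip

Take the reaction at B as the redundant and release it; the primary structure is a cantilever fixed at A.
Deflection at B on the released cantilever, summing each load's contribution:
  UDL 32: wL⁴/(8EI) = 69960/EI
  point load 19 at a = 2.88: Pa²(3L − a)/(6EI) = 830.5/EI
  point load 20.9 at a = 4.31: Pa²(3L − a)/(6EI) = 1953/EI
  δ_0 = 72744/EI
Tip deflection under a unit load at B: L³/(3EI) = 507/EI.
The prop prevents deflection at B: R_B = δ_0/δ_{BB} = 72744/507 = 143.5 kip.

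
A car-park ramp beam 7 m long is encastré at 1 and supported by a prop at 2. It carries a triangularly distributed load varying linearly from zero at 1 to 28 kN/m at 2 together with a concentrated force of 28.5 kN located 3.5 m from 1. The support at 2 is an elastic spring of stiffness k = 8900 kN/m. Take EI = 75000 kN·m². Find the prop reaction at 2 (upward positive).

Choose R_2 as the redundant. The primary structure is the cantilever fixed at 1.
Free-end deflection of the primary structure under the applied loading (downward +):
  triangular load, peak 28 at the free end: 11w₀L⁴/(120EI) = 6163/EI
  point load 28.5 at a = 3.5: Pa²(3L − a)/(6EI) = 1018/EI
  δ_0 = 7181/EI
Tip deflection under a unit load at 2: L³/(3EI) = 114.3/EI.
With EI = 75000 kN·m²: δ_0 = 0.095745 m and δ_{22} = 0.001524 m/kN.
Compatibility — the spring shortens by R_2/k under the reaction it provides: δ_0 − R_2·δ_{22} = R_2/k. With 1/k = 0.000112 m/kN, R_2 = δ_0 / (δ_{22} + 1/k) = 0.095745 / (0.001524 + 0.000112) = 58.49 kN.

R_2 = 58.49 kN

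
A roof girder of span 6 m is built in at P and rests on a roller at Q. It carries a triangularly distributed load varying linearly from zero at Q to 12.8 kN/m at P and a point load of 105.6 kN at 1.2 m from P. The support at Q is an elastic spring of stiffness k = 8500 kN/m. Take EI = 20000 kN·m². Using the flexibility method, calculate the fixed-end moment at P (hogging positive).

M_P = 124.5 kN·m

Choose R_Q as the redundant. The primary structure is the cantilever fixed at P.
Downward deflection at the released point Q due to the loads:
  triangular load, peak 12.8 at the fixed end: w₀L⁴/(30EI) = 553/EI
  point load 105.6 at a = 1.2: Pa²(3L − a)/(6EI) = 425.8/EI
  δ_0 = 978.7/EI
Flexibility coefficient — unit upward force at Q: δ_{QQ} = L³/(3EI) = 72/EI.
With EI = 20000 kN·m²: δ_0 = 0.048937 m and δ_{QQ} = 0.0036 m/kN.
Compatibility — the spring shortens by R_Q/k under the reaction it provides: δ_0 − R_Q·δ_{QQ} = R_Q/k. With 1/k = 0.000118 m/kN, R_Q = δ_0 / (δ_{QQ} + 1/k) = 0.048937 / (0.0036 + 0.000118) = 13.16 kN.
Moment equilibrium about P: M_P = Σ(load moments about P) − R_Q·L = 203.5 − 13.16×6 = 124.5 kN·m.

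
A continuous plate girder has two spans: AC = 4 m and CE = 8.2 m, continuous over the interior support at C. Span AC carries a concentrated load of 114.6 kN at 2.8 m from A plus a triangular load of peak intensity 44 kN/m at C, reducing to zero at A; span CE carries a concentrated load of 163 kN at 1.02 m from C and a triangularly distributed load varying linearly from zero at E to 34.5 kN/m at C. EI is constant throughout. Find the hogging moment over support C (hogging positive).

M_C = 237.9 kN·m

Release continuity at C by inserting a hinge; the redundant is the internal moment M_C. The primary structure is two simply-supported spans AC and CE.
Rotations at C on the released spans (each span's end-slope, ×1/EI):
  span AC: point load 114.6 at a = 2.8: Pab(L + a)/(6LEI) = 109.1/EI
  span AC: triangular load, peak 44: w₀L³/(45EI) = 62.58/EI
  span CE: point load 163 at a = 1.02: Pab(L + b)/(6LEI) = 373.2/EI
  span CE: triangular load, peak 34.5: w₀L³/(45EI) = 422.7/EI
  relative rotation θ_0 = (171.7 + 795.9)/EI = 967.6/EI
A unit hogging moment at C produces rotation L₁/(3EI) + L₂/(3EI) = 4.067/EI.
Compatibility: M_C·(L₁+L₂)/(3EI) = θ_0, giving M_C = 237.9 kN·m (hogging).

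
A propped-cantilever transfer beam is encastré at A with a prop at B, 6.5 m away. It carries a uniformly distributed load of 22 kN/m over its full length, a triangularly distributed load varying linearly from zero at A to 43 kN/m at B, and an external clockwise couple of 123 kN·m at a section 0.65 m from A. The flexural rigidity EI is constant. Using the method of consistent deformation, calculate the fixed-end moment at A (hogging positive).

Choose R_B as the redundant. The primary structure is the cantilever fixed at A.
Free-end deflection of the primary structure under the applied loading (downward +):
  UDL 22: wL⁴/(8EI) = 4909/EI
  triangular load, peak 43 at the free end: 11w₀L⁴/(120EI) = 7036/EI
  clockwise couple 123 at a = 0.65: M₀a(2L − a)/(2EI) = 493.7/EI
  δ_0 = 12439/EI
Flexibility coefficient — unit upward force at B: δ_{BB} = L³/(3EI) = 91.54/EI.
Compatibility at B: δ_0 − R_B·δ_{BB} = 0, so R_B = 12439/91.54 = 135.9 kN.
Moment equilibrium about A: M_A = Σ(load moments about A) − R_B·L = 1193 − 135.9×6.5 = 310.1 kN·m.

M_A = 310.1 kN·m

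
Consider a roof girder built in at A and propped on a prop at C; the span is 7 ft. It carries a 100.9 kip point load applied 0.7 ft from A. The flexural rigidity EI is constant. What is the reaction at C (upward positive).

R_C = 1.463 kip

Choose R_C as the redundant. The primary structure is the cantilever fixed at A.
Downward deflection at the released point C due to the loads:
  point load 100.9 at a = 0.7: Pa²(3L − a)/(6EI) = 167.3/EI
Tip deflection under a unit load at C: L³/(3EI) = 114.3/EI.
The prop prevents deflection at C: R_C = δ_0/δ_{CC} = 167.3/114.3 = 1.463 kip.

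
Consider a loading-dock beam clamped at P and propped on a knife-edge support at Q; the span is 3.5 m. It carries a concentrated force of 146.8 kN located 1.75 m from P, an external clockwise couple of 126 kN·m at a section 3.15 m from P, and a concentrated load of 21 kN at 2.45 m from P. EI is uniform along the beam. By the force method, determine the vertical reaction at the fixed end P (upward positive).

Choose R_Q as the redundant. The primary structure is the cantilever fixed at P.
Downward deflection at the released point Q due to the loads:
  point load 146.8 at a = 1.75: Pa²(3L − a)/(6EI) = 655.6/EI
  clockwise couple 126 at a = 3.15: M₀a(2L − a)/(2EI) = 764/EI
  point load 21 at a = 2.45: Pa²(3L − a)/(6EI) = 169.1/EI
  δ_0 = 1589/EI
Flexibility coefficient — unit upward force at Q: δ_{QQ} = L³/(3EI) = 14.29/EI.
Compatibility at Q: δ_0 − R_Q·δ_{QQ} = 0, so R_Q = 1589/14.29 = 111.2 kN.
Vertical equilibrium: R_P = ΣP − R_Q = 167.8 − 111.2 = 56.63 kN.

R_P = 56.63 kN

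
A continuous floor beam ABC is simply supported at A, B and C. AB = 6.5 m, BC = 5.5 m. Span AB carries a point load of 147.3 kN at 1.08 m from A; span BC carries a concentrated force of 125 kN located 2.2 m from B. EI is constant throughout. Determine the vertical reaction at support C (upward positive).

Release continuity at B by inserting a hinge; the redundant is the internal moment M_B. The primary structure is two simply-supported spans AB and BC.
Rotations at B on the released spans (each span's end-slope, ×1/EI):
  span AB: point load 147.3 at a = 1.08: Pab(L + a)/(6LEI) = 167.6/EI
  span BC: point load 125 at a = 2.2: Pab(L + b)/(6LEI) = 242/EI
  relative rotation θ_0 = (167.6 + 242)/EI = 409.6/EI
A unit hogging moment at B produces rotation L₁/(3EI) + L₂/(3EI) = 4/EI.
Compatibility: M_B·(L₁+L₂)/(3EI) = θ_0, giving M_B = 102.4 kN·m (hogging).
Span BC, ΣM about C: R_B^{BC}·5.5 = 412.5 + 102.4, so R_B^{BC} = 93.62 kN and R_C = 125 − 93.62 = 31.38 kN.

R_C = 31.38 kN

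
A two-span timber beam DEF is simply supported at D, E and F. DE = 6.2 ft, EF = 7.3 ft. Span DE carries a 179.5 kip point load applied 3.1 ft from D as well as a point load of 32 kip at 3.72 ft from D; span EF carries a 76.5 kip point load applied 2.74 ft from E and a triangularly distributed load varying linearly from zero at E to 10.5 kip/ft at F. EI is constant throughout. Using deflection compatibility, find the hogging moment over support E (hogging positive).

M_E = 188.5 kip·ft

Take M_E as the redundant. Released structure: two simple spans DE and EF with a hinge at E.
Rotations at E on the released spans (each span's end-slope, ×1/EI):
  span DE: point load 179.5 at a = 3.1: Pab(L + a)/(6LEI) = 431.2/EI
  span DE: point load 32 at a = 3.72: Pab(L + a)/(6LEI) = 78.73/EI
  span EF: point load 76.5 at a = 2.74: Pab(L + b)/(6LEI) = 258.8/EI
  span EF: triangular load, peak 10.5: 7w₀L³/(360EI) = 79.42/EI
  relative rotation θ_0 = (510 + 338.2)/EI = 848.2/EI
A unit hogging moment at E produces rotation L₁/(3EI) + L₂/(3EI) = 4.5/EI.
Slope continuity at E: θ_0 = M_E·4.5/EI, so M_E = 848.2/4.5 = 188.5 kip·ft (hogging).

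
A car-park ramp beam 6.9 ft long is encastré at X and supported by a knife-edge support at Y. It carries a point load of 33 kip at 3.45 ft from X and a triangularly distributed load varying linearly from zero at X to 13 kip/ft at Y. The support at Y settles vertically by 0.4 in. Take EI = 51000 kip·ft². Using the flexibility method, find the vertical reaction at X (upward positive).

R_X = 58.39 kip

Release the roller at Y. Primary structure: cantilever fixed at X.
Deflection at Y on the released cantilever, summing each load's contribution:
  point load 33 at a = 3.45: Pa²(3L − a)/(6EI) = 1129/EI
  triangular load, peak 13 at the free end: 11w₀L⁴/(120EI) = 2701/EI
  δ_0 = 3830/EI
Flexibility coefficient — unit upward force at Y: δ_{YY} = L³/(3EI) = 109.5/EI.
With EI = 51000 kip·ft²: δ_0 = 0.075106 ft and δ_{YY} = 0.002147 ft/kip.
Compatibility — the beam at Y must follow the support down by 0.03333 ft: δ_0 − R_Y·δ_{YY} = 0.03333, so R_Y = (0.075106 − 0.03333)/0.002147 = 19.46 kip.
Vertical equilibrium: R_X = ΣP − R_Y = 77.85 − 19.46 = 58.39 kip.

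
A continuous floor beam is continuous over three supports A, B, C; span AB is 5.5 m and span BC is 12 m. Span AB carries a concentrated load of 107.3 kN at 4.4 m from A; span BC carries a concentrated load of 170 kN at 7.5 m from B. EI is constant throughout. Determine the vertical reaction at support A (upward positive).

R_A = -24.38 kN

Release continuity at B by inserting a hinge; the redundant is the internal moment M_B. The primary structure is two simply-supported spans AB and BC.
End slopes at the hinge B, treating each span as simply supported:
  span AB: point load 107.3 at a = 4.4: Pab(L + a)/(6LEI) = 155.8/EI
  span BC: point load 170 at a = 7.5: Pab(L + b)/(6LEI) = 1315/EI
  relative rotation θ_0 = (155.8 + 1315)/EI = 1471/EI
A unit hogging moment at B produces rotation L₁/(3EI) + L₂/(3EI) = 5.833/EI.
Compatibility: M_B·(L₁+L₂)/(3EI) = θ_0, giving M_B = 252.1 kN·m (hogging).
Span AB, ΣM about A with M_B applied at B: R_B^{AB}·5.5 = 472.1 + 252.1, so R_B^{AB} = 131.7 kN and R_A = 107.3 − 131.7 = -24.38 kN.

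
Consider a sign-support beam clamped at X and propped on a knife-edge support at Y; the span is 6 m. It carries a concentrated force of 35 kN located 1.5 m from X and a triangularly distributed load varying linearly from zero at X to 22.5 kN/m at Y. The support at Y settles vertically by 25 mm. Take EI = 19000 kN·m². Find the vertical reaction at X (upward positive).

Choose R_Y as the redundant. The primary structure is the cantilever fixed at X.
Primary-structure tip deflection at Y by superposition:
  point load 35 at a = 1.5: Pa²(3L − a)/(6EI) = 216.6/EI
  triangular load, peak 22.5 at the free end: 11w₀L⁴/(120EI) = 2673/EI
  δ_0 = 2890/EI
Flexibility coefficient — unit upward force at Y: δ_{YY} = L³/(3EI) = 72/EI.
With EI = 19000 kN·m²: δ_0 = 0.15208 m and δ_{YY} = 0.003789 m/kN.
Compatibility — the beam at Y must follow the support down by 0.025 m: δ_0 − R_Y·δ_{YY} = 0.025, so R_Y = (0.15208 − 0.025)/0.003789 = 33.54 kN.
Vertical equilibrium: R_X = ΣP − R_Y = 102.5 − 33.54 = 68.96 kN.

R_X = 68.96 kN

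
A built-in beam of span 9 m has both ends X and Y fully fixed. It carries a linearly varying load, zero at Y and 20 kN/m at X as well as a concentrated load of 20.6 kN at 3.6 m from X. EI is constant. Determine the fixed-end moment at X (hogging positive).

Take the two fixed-end moments M_X, M_Y as redundants; the released structure is the simple span XY.
End rotations of the released simple span under the applied load (×1/EI):
  at X: triangular load, peak 20: w₀L³/(45EI) = 324/EI
  at Y: triangular load, peak 20: 7w₀L³/(360EI) = 283.5/EI
  at X: point load 20.6 at a = 3.6: Pab(L + b)/(6LEI) = 106.8/EI
  at Y: point load 20.6 at a = 3.6: Pab(L + a)/(6LEI) = 93.44/EI
  θ_X0 = 430.8/EI,  θ_Y0 = 376.9/EI
Flexibility coefficients: a unit moment at one end gives L/(3EI) there and L/(6EI) at the far end, so f₁₁ = f₂₂ = 3/EI and f₁₂ = f₂₁ = 1.5/EI.
Compatibility — zero rotation at each built-in end:
  3 M_X + 1.5 M_Y = 430.8
  1.5 M_X + 3 M_Y = 376.9
Solving the pair gives M_X = 107.7 kN·m and M_Y = 71.8 kN·m (hogging).

M_X = 107.7 kN·m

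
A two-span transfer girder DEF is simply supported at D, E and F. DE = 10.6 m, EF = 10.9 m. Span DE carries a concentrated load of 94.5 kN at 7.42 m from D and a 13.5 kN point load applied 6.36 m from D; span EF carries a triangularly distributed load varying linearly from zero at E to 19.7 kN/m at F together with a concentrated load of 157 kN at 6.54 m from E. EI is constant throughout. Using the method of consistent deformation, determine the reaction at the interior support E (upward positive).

R_E = 231.8 kN

Release continuity at E by inserting a hinge; the redundant is the internal moment M_E. The primary structure is two simply-supported spans DE and EF.
Rotations at E on the released spans (each span's end-slope, ×1/EI):
  span DE: point load 94.5 at a = 7.42: Pab(L + a)/(6LEI) = 631.8/EI
  span DE: point load 13.5 at a = 6.36: Pab(L + a)/(6LEI) = 97.08/EI
  span EF: triangular load, peak 19.7: 7w₀L³/(360EI) = 496.1/EI
  span EF: point load 157 at a = 6.54: Pab(L + b)/(6LEI) = 1045/EI
  relative rotation θ_0 = (728.9 + 1541)/EI = 2269/EI
A unit hogging moment at E produces rotation L₁/(3EI) + L₂/(3EI) = 7.167/EI.
Compatibility: M_E·(L₁+L₂)/(3EI) = θ_0, giving M_E = 316.7 kN·m (hogging).
Span DE, ΣM about D with M_E applied at E: R_E^{DE}·10.6 = 787 + 316.7, so R_E^{DE} = 104.1 kN and R_D = 108 − 104.1 = 3.875 kN.
Span EF, ΣM about F: R_E^{EF}·10.9 = 1075 + 316.7, so R_E^{EF} = 127.6 kN and R_F = 264.4 − 127.6 = 136.7 kN.
R_E = 104.1 + 127.6 = 231.8 kN.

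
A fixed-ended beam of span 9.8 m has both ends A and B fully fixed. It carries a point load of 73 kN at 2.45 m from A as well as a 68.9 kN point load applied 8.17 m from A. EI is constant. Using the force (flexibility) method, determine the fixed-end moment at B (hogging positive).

M_B = 111.6 kN·m

Take the two fixed-end moments M_A, M_B as redundants; the released structure is the simple span AB.
On the primary (simply-supported) span, the end slopes from the loading are:
  at A: point load 73 at a = 2.45: Pab(L + b)/(6LEI) = 383.4/EI
  at B: point load 73 at a = 2.45: Pab(L + a)/(6LEI) = 273.9/EI
  at A: point load 68.9 at a = 8.17: Pab(L + b)/(6LEI) = 178.4/EI
  at B: point load 68.9 at a = 8.17: Pab(L + a)/(6LEI) = 280.4/EI
  θ_A0 = 561.8/EI,  θ_B0 = 554.3/EI
Flexibility coefficients: a unit moment at one end gives L/(3EI) there and L/(6EI) at the far end, so f₁₁ = f₂₂ = 3.267/EI and f₁₂ = f₂₁ = 1.633/EI.
Compatibility — zero rotation at each built-in end:
  3.267 M_A + 1.633 M_B = 561.8
  1.633 M_A + 3.267 M_B = 554.3
Solving the pair gives M_A = 116.2 kN·m and M_B = 111.6 kN·m (hogging).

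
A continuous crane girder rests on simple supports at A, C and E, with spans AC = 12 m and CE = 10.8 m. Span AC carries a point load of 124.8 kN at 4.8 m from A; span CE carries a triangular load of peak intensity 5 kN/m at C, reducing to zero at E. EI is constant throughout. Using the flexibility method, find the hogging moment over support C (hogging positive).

M_C = 150.8 kN·m

Insert a hinge at C; M_C is the redundant, and each span becomes simply supported.
Rotations at C on the released spans (each span's end-slope, ×1/EI):
  span AC: point load 124.8 at a = 4.8: Pab(L + a)/(6LEI) = 1006/EI
  span CE: triangular load, peak 5: w₀L³/(45EI) = 140/EI
  relative rotation θ_0 = (1006 + 140)/EI = 1146/EI
A unit hogging moment at C produces rotation L₁/(3EI) + L₂/(3EI) = 7.6/EI.
Compatibility: M_C·(L₁+L₂)/(3EI) = θ_0, giving M_C = 150.8 kN·m (hogging).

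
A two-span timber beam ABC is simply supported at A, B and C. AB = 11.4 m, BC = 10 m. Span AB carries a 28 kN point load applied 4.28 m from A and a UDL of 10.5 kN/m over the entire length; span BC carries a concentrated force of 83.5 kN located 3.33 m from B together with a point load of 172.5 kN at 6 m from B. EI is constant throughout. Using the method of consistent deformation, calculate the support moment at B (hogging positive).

M_B = 325.9 kN·m

Insert a hinge at B; M_B is the redundant, and each span becomes simply supported.
Discontinuity in slope at B on the released structure — sum the simple-span end rotations:
  span AB: point load 28 at a = 4.28: Pab(L + a)/(6LEI) = 195.6/EI
  span AB: UDL 10.5: wL³/(24EI) = 648.2/EI
  span BC: point load 83.5 at a = 3.33: Pab(L + b)/(6LEI) = 515.3/EI
  span BC: point load 172.5 at a = 6: Pab(L + b)/(6LEI) = 966/EI
  relative rotation θ_0 = (843.8 + 1481)/EI = 2325/EI
A unit hogging moment at B produces rotation L₁/(3EI) + L₂/(3EI) = 7.133/EI.
Compatibility: M_B·(L₁+L₂)/(3EI) = θ_0, giving M_B = 325.9 kN·m (hogging).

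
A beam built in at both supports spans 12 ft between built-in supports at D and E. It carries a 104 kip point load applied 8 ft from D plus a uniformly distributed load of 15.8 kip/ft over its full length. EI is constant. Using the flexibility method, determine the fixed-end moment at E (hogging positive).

M_E = 374.5 kip·ft

Release both end moments; the primary structure is a simply-supported span DE with redundants M_D and M_E.
On the primary (simply-supported) span, the end slopes from the loading are:
  at D: point load 104 at a = 8: Pab(L + b)/(6LEI) = 739.6/EI
  at E: point load 104 at a = 8: Pab(L + a)/(6LEI) = 924.4/EI
  at D: UDL 15.8: wL³/(24EI) = 1138/EI
  at E: UDL 15.8: wL³/(24EI) = 1138/EI
  θ_D0 = 1877/EI,  θ_E0 = 2062/EI
Flexibility coefficients: a unit moment at one end gives L/(3EI) there and L/(6EI) at the far end, so f₁₁ = f₂₂ = 4/EI and f₁₂ = f₂₁ = 2/EI.
Compatibility — zero rotation at each built-in end:
  4 M_D + 2 M_E = 1877
  2 M_D + 4 M_E = 2062
Solving the pair gives M_D = 282 kip·ft and M_E = 374.5 kip·ft (hogging).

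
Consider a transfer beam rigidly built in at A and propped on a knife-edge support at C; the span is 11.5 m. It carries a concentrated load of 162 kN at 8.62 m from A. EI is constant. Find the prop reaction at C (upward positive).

Release the roller at C. Primary structure: cantilever fixed at A.
Free-end deflection of the primary structure under the applied loading (downward +):
  point load 162 at a = 8.62: Pa²(3L − a)/(6EI) = 51921/EI
Flexibility coefficient — unit upward force at C: δ_{CC} = L³/(3EI) = 507/EI.
The prop prevents deflection at C: R_C = δ_0/δ_{CC} = 51921/507 = 102.4 kN.

R_C = 102.4 kN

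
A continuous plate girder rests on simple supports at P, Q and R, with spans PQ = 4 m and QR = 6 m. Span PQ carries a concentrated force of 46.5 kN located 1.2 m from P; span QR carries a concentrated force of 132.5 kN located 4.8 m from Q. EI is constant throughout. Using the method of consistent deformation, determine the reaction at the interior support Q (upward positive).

R_Q = 63.76 kN

Insert a hinge at Q; M_Q is the redundant, and each span becomes simply supported.
Rotations at Q on the released spans (each span's end-slope, ×1/EI):
  span PQ: point load 46.5 at a = 1.2: Pab(L + a)/(6LEI) = 33.85/EI
  span QR: point load 132.5 at a = 4.8: Pab(L + b)/(6LEI) = 152.6/EI
  relative rotation θ_0 = (33.85 + 152.6)/EI = 186.5/EI
A unit hogging moment at Q produces rotation L₁/(3EI) + L₂/(3EI) = 3.333/EI.
Compatibility: M_Q·(L₁+L₂)/(3EI) = θ_0, giving M_Q = 55.95 kN·m (hogging).
Span PQ, ΣM about P with M_Q applied at Q: R_Q^{PQ}·4 = 55.8 + 55.95, so R_Q^{PQ} = 27.94 kN and R_P = 46.5 − 27.94 = 18.56 kN.
Span QR, ΣM about R: R_Q^{QR}·6 = 159 + 55.95, so R_Q^{QR} = 35.82 kN and R_R = 132.5 − 35.82 = 96.68 kN.
R_Q = 27.94 + 35.82 = 63.76 kN.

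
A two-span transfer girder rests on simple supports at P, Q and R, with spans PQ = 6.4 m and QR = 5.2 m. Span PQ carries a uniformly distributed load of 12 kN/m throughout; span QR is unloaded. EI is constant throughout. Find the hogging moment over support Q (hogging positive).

Take M_Q as the redundant. Released structure: two simple spans PQ and QR with a hinge at Q.
Rotations at Q on the released spans (each span's end-slope, ×1/EI):
  span PQ: UDL 12: wL³/(24EI) = 131.1/EI
  relative rotation θ_0 = (131.1 + 0)/EI = 131.1/EI
A unit hogging moment at Q produces rotation L₁/(3EI) + L₂/(3EI) = 3.867/EI.
Compatibility: M_Q·(L₁+L₂)/(3EI) = θ_0, giving M_Q = 33.9 kN·m (hogging).

M_Q = 33.9 kN·m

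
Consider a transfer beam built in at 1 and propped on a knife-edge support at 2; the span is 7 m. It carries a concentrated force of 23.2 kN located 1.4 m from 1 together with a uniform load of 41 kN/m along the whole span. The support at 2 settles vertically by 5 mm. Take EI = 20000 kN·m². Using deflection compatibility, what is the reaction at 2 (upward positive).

R_2 = 108 kN

Release the roller at 2. Primary structure: cantilever fixed at 1.
Primary-structure tip deflection at 2 by superposition:
  point load 23.2 at a = 1.4: Pa²(3L − a)/(6EI) = 148.5/EI
  UDL 41: wL⁴/(8EI) = 12305/EI
  δ_0 = 12454/EI
Flexibility coefficient — unit upward force at 2: δ_{22} = L³/(3EI) = 114.3/EI.
With EI = 20000 kN·m²: δ_0 = 0.62268 m and δ_{22} = 0.005717 m/kN.
Compatibility — the beam at 2 must follow the support down by 0.005 m: δ_0 − R_2·δ_{22} = 0.005, so R_2 = (0.62268 − 0.005)/0.005717 = 108 kN.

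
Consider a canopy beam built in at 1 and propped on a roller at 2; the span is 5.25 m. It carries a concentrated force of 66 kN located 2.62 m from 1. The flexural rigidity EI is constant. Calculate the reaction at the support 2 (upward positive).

R_2 = 20.55 kN

Release the roller at 2. Primary structure: cantilever fixed at 1.
Primary-structure tip deflection at 2 by superposition:
  point load 66 at a = 2.62: Pa²(3L − a)/(6EI) = 991.4/EI
Flexibility coefficient — unit upward force at 2: δ_{22} = L³/(3EI) = 48.23/EI.
The prop prevents deflection at 2: R_2 = δ_0/δ_{22} = 991.4/48.23 = 20.55 kN.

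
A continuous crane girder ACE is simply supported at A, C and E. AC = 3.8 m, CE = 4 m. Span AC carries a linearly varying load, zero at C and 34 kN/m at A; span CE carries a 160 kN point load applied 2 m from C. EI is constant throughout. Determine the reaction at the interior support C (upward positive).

R_C = 140.3 kN

Take M_C as the redundant. Released structure: two simple spans AC and CE with a hinge at C.
Rotations at C on the released spans (each span's end-slope, ×1/EI):
  span AC: triangular load, peak 34: 7w₀L³/(360EI) = 36.28/EI
  span CE: point load 160 at a = 2: Pab(L + b)/(6LEI) = 160/EI
  relative rotation θ_0 = (36.28 + 160)/EI = 196.3/EI
A unit hogging moment at C produces rotation L₁/(3EI) + L₂/(3EI) = 2.6/EI.
Slope continuity at C: θ_0 = M_C·2.6/EI, so M_C = 196.3/2.6 = 75.49 kN·m (hogging).
Span AC, ΣM about A with M_C applied at C: R_C^{AC}·3.8 = 81.83 + 75.49, so R_C^{AC} = 41.4 kN and R_A = 64.6 − 41.4 = 23.2 kN.
Span CE, ΣM about E: R_C^{CE}·4 = 320 + 75.49, so R_C^{CE} = 98.87 kN and R_E = 160 − 98.87 = 61.13 kN.
R_C = 41.4 + 98.87 = 140.3 kN.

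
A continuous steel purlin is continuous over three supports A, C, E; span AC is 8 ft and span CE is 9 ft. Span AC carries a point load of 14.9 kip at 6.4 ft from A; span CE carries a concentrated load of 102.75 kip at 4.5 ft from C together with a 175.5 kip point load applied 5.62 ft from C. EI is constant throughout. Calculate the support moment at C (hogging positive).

M_C = 234.7 kip·ft

Insert a hinge at C; M_C is the redundant, and each span becomes simply supported.
Discontinuity in slope at C on the released structure — sum the simple-span end rotations:
  span AC: point load 14.9 at a = 6.4: Pab(L + a)/(6LEI) = 45.77/EI
  span CE: point load 102.75 at a = 4.5: Pab(L + b)/(6LEI) = 520.2/EI
  span CE: point load 175.5 at a = 5.62: Pab(L + b)/(6LEI) = 764.3/EI
  relative rotation θ_0 = (45.77 + 1284)/EI = 1330/EI
A unit hogging moment at C produces rotation L₁/(3EI) + L₂/(3EI) = 5.667/EI.
Slope continuity at C: θ_0 = M_C·5.667/EI, so M_C = 1330/5.667 = 234.7 kip·ft (hogging).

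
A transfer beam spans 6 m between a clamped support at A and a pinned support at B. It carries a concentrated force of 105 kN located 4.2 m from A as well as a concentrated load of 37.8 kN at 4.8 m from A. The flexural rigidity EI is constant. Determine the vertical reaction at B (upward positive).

Take the reaction at B as the redundant and release it; the primary structure is a cantilever fixed at A.
Free-end deflection of the primary structure under the applied loading (downward +):
  point load 105 at a = 4.2: Pa²(3L − a)/(6EI) = 4260/EI
  point load 37.8 at a = 4.8: Pa²(3L − a)/(6EI) = 1916/EI
  δ_0 = 6176/EI
Flexibility coefficient — unit upward force at B: δ_{BB} = L³/(3EI) = 72/EI.
The prop prevents deflection at B: R_B = δ_0/δ_{BB} = 6176/72 = 85.78 kN.

R_B = 85.78 kN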